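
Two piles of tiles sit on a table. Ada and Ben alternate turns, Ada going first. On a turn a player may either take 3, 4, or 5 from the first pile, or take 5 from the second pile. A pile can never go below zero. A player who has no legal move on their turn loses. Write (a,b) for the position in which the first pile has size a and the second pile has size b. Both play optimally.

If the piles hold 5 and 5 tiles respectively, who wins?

Ben wins.

Classify positions by backward induction: terminal positions (no move available) are L. From any other position, the mover wins iff some move reaches an L.
No move ever increases a pile, so every position that can arise here has a ≤ 5 and b ≤ 5; it is enough to label the cells with 0 ≤ a ≤ 5 and 0 ≤ b ≤ 5.
Every move lowers a or b (never raises either), so fill the grid row by row in increasing a, and left to right within a row: each cell's successors are then already labelled.
      b=0  b=1  b=2  b=3  b=4  b=5
a=0:    L    L    L    L    L    W
a=1:    L    L    L    L    L    W
a=2:    L    L    L    L    L    W
a=3:    W    W    W    W    W    L
a=4:    W    W    W    W    W    L
a=5:    W    W    W    W    W    L
Cells with no legal move (terminal, hence L): (0,0), (0,1), (0,2), (0,3), (0,4), (1,0), (1,1), (1,2), (1,3), (1,4), (2,0), (2,1), (2,2), (2,3), (2,4).
The remaining L cells, each justified by listing all of its moves:
(3,5): L (options (0,5)(W), (3,0)(W) are all W)
(4,5): L (options (1,5)(W), (0,5)(W), (4,0)(W) are all W)
(5,5): L (options (2,5)(W), (1,5)(W), (0,5)(W), (5,0)(W) are all W)
Every other cell has at least one move into one of the L cells above, so it is W.
The starting position (5,5) is L: whatever Ada does, the opponent receives a W position.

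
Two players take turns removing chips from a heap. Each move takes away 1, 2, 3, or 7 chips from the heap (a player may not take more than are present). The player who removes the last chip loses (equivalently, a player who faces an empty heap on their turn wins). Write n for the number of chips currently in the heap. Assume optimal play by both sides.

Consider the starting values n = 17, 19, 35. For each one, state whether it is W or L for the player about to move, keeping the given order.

17: L, 19: W, 35: W

Work bottom-up. With no move the player to move wins. Otherwise the position is W if at least one move leads to an L position for the opponent, and L if every move leads to a W.
n=0: no move; the opponent has just taken the last chip and therefore loses → W
n=1: →0(W) only, which is W, so L
n=2: →1(L), so W
n=3: →1(L), so W
n=4: →1(L), so W
n=5: →4(W), 3(W), 2(W) — all W, so L
n=6: →5(L), so W
n=7: →5(L), so W
n=8: →5(L), so W
n=9: →8(W), 7(W), 6(W), 2(W) — all W, so L
n=10: →9(L), so W
n=11: →9(L), so W
n=12: →9(L), so W
n=13: →12(W), 11(W), 10(W), 6(W) — all W, so L
n=14: →13(L), so W
n=15: →13(L), so W
n=16: →13(L), so W
n=17: →16(W), 15(W), 14(W), 10(W) — all W, so L
n=18: →17(L), so W
n=19: →17(L), so W
n=20: →17(L), so W
n=21: →20(W), 19(W), 18(W), 14(W) — all W, so L
n=22: →21(L), so W
n=23: →21(L), so W
n=24: →21(L), so W
n=25: →24(W), 23(W), 22(W), 18(W) — all W, so L
n=26: →25(L), so W
n=27: →25(L), so W
n=28: →25(L), so W
n=29: →28(W), 27(W), 26(W), 22(W) — all W, so L
n=30: →29(L), so W
n=31: →29(L), so W
n=32: →29(L), so W
n=33: →32(W), 31(W), 30(W), 26(W) — all W, so L
n=34: →33(L), so W
n=35: →33(L), so W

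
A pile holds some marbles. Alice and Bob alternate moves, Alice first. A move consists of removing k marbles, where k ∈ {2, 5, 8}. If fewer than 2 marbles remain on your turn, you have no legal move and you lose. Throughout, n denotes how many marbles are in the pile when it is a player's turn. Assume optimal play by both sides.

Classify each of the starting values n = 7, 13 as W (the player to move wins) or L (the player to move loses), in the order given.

Use the standard recursion: the mover loses at a terminal position; elsewhere, the mover wins exactly when some move hands the opponent an L position.
n=0: no move → L
n=1: no move → L
n=2: reaches L-position 0 → W
n=3: reaches L-position 1 → W
n=4: only reaches 2(W), which is W → L
n=5: reaches L-position 0 → W
n=6: reaches L-position 4 → W
n=7: only reaches 5(W), 2(W), all W → L
n=8: reaches L-position 0 → W
n=9: reaches L-position 7 → W
n=10: only reaches 8(W), 5(W), 2(W), all W → L
n=11: only reaches 9(W), 6(W), 3(W), all W → L
n=12: reaches L-position 10 → W
n=13: reaches L-position 11 → W

7: L, 13: W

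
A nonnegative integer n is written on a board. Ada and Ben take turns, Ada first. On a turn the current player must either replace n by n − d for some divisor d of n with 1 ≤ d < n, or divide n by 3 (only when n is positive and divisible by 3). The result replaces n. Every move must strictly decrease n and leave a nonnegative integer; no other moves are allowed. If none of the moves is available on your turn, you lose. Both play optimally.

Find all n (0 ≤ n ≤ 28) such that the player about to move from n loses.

0, 1, 4, 7, 9, 11, 13, 15, 17, 19, 23, 25, 28

Use the standard recursion: the mover loses at a terminal position; elsewhere, the mover wins exactly when some move hands the opponent an L position.
n=0: no move → L
n=1: no move → L
n=2: can move to 1, which is L ⇒ W
n=3: can move to 1, which is L ⇒ W
n=4: moves to 2(W), 3(W); every one is W ⇒ L
n=5: can move to 4, which is L ⇒ W
n=6: can move to 4, which is L ⇒ W
n=7: the only move is to 6(W), a W ⇒ L
n=8: can move to 4, which is L ⇒ W
n=9: moves to 3(W), 6(W), 8(W); every one is W ⇒ L
n=10: can move to 9, which is L ⇒ W
n=11: the only move is to 10(W), a W ⇒ L
n=12: can move to 4, which is L ⇒ W
n=13: the only move is to 12(W), a W ⇒ L
n=14: can move to 7, which is L ⇒ W
n=15: moves to 5(W), 10(W), 12(W), 14(W); every one is W ⇒ L
n=16: can move to 15, which is L ⇒ W
n=17: the only move is to 16(W), a W ⇒ L
n=18: can move to 9, which is L ⇒ W
n=19: the only move is to 18(W), a W ⇒ L
n=20: can move to 15, which is L ⇒ W
n=21: can move to 7, which is L ⇒ W
n=22: can move to 11, which is L ⇒ W
n=23: the only move is to 22(W), a W ⇒ L
n=24: can move to 23, which is L ⇒ W
n=25: moves to 20(W), 24(W); every one is W ⇒ L
n=26: can move to 13, which is L ⇒ W
n=27: can move to 9, which is L ⇒ W
n=28: moves to 14(W), 21(W), 24(W), 26(W), 27(W); every one is W ⇒ L
Reading off the rows marked L gives the requested list; there are 13 such values of n.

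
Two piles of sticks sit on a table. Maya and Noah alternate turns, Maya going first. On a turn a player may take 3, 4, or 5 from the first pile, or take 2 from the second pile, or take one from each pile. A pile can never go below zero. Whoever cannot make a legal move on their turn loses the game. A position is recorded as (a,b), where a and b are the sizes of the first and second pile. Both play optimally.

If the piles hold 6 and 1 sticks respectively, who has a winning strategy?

Noah wins.

Label each position W (a win for the player to move) or L (a loss). A position with no legal move is L; any other position is W exactly when some move reaches an L, and L when every move reaches a W.
No move ever increases a pile, so every position that can arise here has a ≤ 6 and b ≤ 1; it is enough to label the cells with 0 ≤ a ≤ 6 and 0 ≤ b ≤ 1.
Every move lowers a or b (never raises either), so fill the grid row by row in increasing a, and left to right within a row: each cell's successors are then already labelled.
      b=0  b=1
a=0:    L    L
a=1:    L    W
a=2:    L    W
a=3:    W    W
a=4:    W    W
a=5:    W    W
a=6:    W    L
Cells with no legal move (terminal, hence L): (0,0), (0,1), (1,0), (2,0).
The remaining L cells, each justified by listing all of its moves:
(6,1): L (options (3,1)(W), (2,1)(W), (1,1)(W), (5,0)(W) are all W)
Every other cell has at least one move into one of the L cells above, so it is W.
The starting position (6,1) is L: whatever Maya does, the opponent receives a W position.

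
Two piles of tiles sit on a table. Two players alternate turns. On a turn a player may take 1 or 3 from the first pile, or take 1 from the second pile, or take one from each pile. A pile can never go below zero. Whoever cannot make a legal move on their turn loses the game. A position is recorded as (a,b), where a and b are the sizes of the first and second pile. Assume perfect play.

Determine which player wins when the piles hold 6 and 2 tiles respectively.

The second player wins.

Label each position W (a win for the player to move) or L (a loss). A position with no legal move is L; any other position is W exactly when some move reaches an L, and L when every move reaches a W.
No move ever increases a pile, so every position that can arise here has a ≤ 6 and b ≤ 2; it is enough to label the cells with 0 ≤ a ≤ 6 and 0 ≤ b ≤ 2.
Every move lowers a or b (never raises either), so fill the grid row by row in increasing a, and left to right within a row: each cell's successors are then already labelled.
      b=0  b=1  b=2
a=0:    L    W    L
a=1:    W    W    W
a=2:    L    W    L
a=3:    W    W    W
a=4:    L    W    L
a=5:    W    W    W
a=6:    L    W    L
Cells with no legal move (terminal, hence L): (0,0).
The remaining L cells, each justified by listing all of its moves:
(0,2): →(0,1)(W) only, which is W, so L
(2,0): →(1,0)(W) only, which is W, so L
(2,2): →(1,2)(W), (2,1)(W), (1,1)(W) — all W, so L
(4,0): →(3,0)(W), (1,0)(W) — all W, so L
(4,2): →(3,2)(W), (1,2)(W), (4,1)(W), (3,1)(W) — all W, so L
(6,0): →(5,0)(W), (3,0)(W) — all W, so L
(6,2): →(5,2)(W), (3,2)(W), (6,1)(W), (5,1)(W) — all W, so L
Every other cell has at least one move into one of the L cells above, so it is W.
The starting position (6,2) is L: whatever the player to move does, the opponent receives a W position.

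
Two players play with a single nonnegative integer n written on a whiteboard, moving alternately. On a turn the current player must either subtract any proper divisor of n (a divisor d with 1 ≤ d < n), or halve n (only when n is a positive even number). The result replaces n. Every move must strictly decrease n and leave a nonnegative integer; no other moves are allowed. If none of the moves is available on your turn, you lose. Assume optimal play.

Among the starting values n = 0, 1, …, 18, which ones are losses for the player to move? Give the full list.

0, 1, 3, 5, 7, 9, 11, 13, 15, 17

Work bottom-up. With no move the player to move loses. Otherwise the position is W if at least one move leads to an L position for the opponent, and L if every move leads to a W.
n=0: no move → L
n=1: no move → L
n=2: →1(L), so W
n=3: →2(W) only, which is W, so L
n=4: →3(L), so W
n=5: →4(W) only, which is W, so L
n=6: →3(L), so W
n=7: →6(W) only, which is W, so L
n=8: →7(L), so W
n=9: →6(W), 8(W) — all W, so L
n=10: →5(L), so W
n=11: →10(W) only, which is W, so L
n=12: →9(L), so W
n=13: →12(W) only, which is W, so L
n=14: →7(L), so W
n=15: →10(W), 12(W), 14(W) — all W, so L
n=16: →15(L), so W
n=17: →16(W) only, which is W, so L
n=18: →9(L), so W
The losing starting values of n are exactly the entries labelled L in this table (10 of them).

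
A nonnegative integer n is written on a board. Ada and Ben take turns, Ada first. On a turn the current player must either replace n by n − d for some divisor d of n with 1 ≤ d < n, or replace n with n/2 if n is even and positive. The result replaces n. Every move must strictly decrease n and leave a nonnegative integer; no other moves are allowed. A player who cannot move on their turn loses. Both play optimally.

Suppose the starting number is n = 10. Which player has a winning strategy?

Compute win/loss labels from the base case upward. A position with no move is L. Any other position is W if it can reach an L in one move, else L.
n=0: no move → L
n=1: no move → L
n=2: can move to 1, which is L ⇒ W
n=3: the only move is to 2(W), a W ⇒ L
n=4: can move to 3, which is L ⇒ W
n=5: the only move is to 4(W), a W ⇒ L
n=6: can move to 3, which is L ⇒ W
n=7: the only move is to 6(W), a W ⇒ L
n=8: can move to 7, which is L ⇒ W
n=9: moves to 6(W), 8(W); every one is W ⇒ L
n=10: can move to 5, which is L ⇒ W
From 10 Ada can move to 5, reaching an L position.

Ada wins.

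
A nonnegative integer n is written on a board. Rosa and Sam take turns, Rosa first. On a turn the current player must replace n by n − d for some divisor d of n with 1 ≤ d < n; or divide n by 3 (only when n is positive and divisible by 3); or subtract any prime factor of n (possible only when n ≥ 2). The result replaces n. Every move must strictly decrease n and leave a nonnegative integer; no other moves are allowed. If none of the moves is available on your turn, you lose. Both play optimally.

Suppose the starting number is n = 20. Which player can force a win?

Positions with no move are L. A position that does have a move is losing for the player to move precisely when every available move leads to a winning position for the opponent. Fill in the labels:
n=0: no move → L
n=1: no move → L
n=2: W (go to 0, an L position)
n=3: W (go to 0, an L position)
n=4: L (options 2(W), 3(W) are all W)
n=5: W (go to 0, an L position)
n=6: W (go to 4, an L position)
n=7: W (go to 0, an L position)
n=8: W (go to 4, an L position)
n=9: L (options 3(W), 6(W), 8(W) are all W)
n=10: W (go to 9, an L position)
n=11: W (go to 0, an L position)
n=12: W (go to 4, an L position)
n=13: W (go to 0, an L position)
n=14: L (options 7(W), 12(W), 13(W) are all W)
n=15: W (go to 14, an L position)
n=16: W (go to 14, an L position)
n=17: W (go to 0, an L position)
n=18: W (go to 9, an L position)
n=19: W (go to 0, an L position)
n=20: L (options 10(W), 15(W), 16(W), 18(W), 19(W) are all W)
The starting position 20 is L: whatever Rosa does, the opponent receives a W position.

Sam wins.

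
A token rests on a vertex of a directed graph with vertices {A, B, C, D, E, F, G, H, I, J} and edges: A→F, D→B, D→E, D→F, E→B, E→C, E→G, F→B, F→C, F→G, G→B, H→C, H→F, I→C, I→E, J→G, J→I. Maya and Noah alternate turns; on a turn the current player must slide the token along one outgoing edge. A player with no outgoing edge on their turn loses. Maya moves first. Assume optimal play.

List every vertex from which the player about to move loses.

Build the W/L table. Terminal = L. A non-terminal position is W if it has a move to some L; otherwise it is L.
Every edge goes from a vertex to one that appears earlier in the order C, B, G, E, F, I, J, D, H, A, so processing vertices in that order labels each vertex after all of its successors.
C: no outgoing edge → L
B: no outgoing edge → L
G: W (go to B, an L position)
E: W (go to B, an L position)
F: W (go to B, an L position)
I: W (go to C, an L position)
J: L (options I(W), G(W) are all W)
D: W (go to B, an L position)
H: W (go to C, an L position)
A: L (sole option F(W) is W)
The losing starting vertices are exactly the entries labelled L in this table (4 of them).

A, B, C, J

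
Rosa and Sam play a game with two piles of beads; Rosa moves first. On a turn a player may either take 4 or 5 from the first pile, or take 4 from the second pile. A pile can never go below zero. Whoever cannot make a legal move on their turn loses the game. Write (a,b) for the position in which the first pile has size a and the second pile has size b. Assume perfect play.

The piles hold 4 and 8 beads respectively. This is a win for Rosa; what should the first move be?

Move to (0,8).

Build the W/L table. Terminal = L. A non-terminal position is W if it has a move to some L; otherwise it is L.
No move ever increases a pile, so every position that can arise here has a ≤ 4 and b ≤ 8; it is enough to label the cells with 0 ≤ a ≤ 4 and 0 ≤ b ≤ 8.
Every move lowers a or b (never raises either), so fill the grid row by row in increasing a, and left to right within a row: each cell's successors are then already labelled.
      b=0  b=1  b=2  b=3  b=4  b=5  b=6  b=7  b=8
a=0:    L    L    L    L    W    W    W    W    L
a=1:    L    L    L    L    W    W    W    W    L
a=2:    L    L    L    L    W    W    W    W    L
a=3:    L    L    L    L    W    W    W    W    L
a=4:    W    W    W    W    L    L    L    L    W
Cells with no legal move (terminal, hence L): (0,0), (0,1), (0,2), (0,3), (1,0), (1,1), (1,2), (1,3), (2,0), (2,1), (2,2), (2,3), (3,0), (3,1), (3,2), (3,3).
The remaining L cells, each justified by listing all of its moves:
(0,8): L (sole option (0,4)(W) is W)
(1,8): L (sole option (1,4)(W) is W)
(2,8): L (sole option (2,4)(W) is W)
(3,8): L (sole option (3,4)(W) is W)
(4,4): L (options (0,4)(W), (4,0)(W) are all W)
(4,5): L (options (0,5)(W), (4,1)(W) are all W)
(4,6): L (options (0,6)(W), (4,2)(W) are all W)
(4,7): L (options (0,7)(W), (4,3)(W) are all W)
Every other cell has at least one move into one of the L cells above, so it is W.
From (4,8), the L positions reachable in one move are: (0,8), (4,4). Any move reaching one of these is winning.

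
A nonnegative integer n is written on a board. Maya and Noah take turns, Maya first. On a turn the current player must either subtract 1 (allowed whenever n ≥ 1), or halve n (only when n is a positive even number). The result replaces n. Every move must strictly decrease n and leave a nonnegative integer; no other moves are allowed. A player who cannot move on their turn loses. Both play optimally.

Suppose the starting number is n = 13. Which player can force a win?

Noah wins.

Positions with no move are L. A position that does have a move is losing for the player to move precisely when every available move leads to a winning position for the opponent. Fill in the labels:
n=0: no move → L
n=1: reaches L-position 0 → W
n=2: only reaches 1(W), which is W → L
n=3: reaches L-position 2 → W
n=4: reaches L-position 2 → W
n=5: only reaches 4(W), which is W → L
n=6: reaches L-position 5 → W
n=7: only reaches 6(W), which is W → L
n=8: reaches L-position 7 → W
n=9: only reaches 8(W), which is W → L
n=10: reaches L-position 5 → W
n=11: only reaches 10(W), which is W → L
n=12: reaches L-position 11 → W
n=13: only reaches 12(W), which is W → L
The starting position 13 is L: whatever Maya does, the opponent receives a W position.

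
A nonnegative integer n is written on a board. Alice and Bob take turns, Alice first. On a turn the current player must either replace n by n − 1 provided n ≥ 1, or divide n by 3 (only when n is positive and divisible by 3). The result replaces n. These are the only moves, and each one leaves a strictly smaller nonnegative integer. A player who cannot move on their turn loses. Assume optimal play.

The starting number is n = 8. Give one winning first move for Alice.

Move to 7.

Classify positions by backward induction: terminal positions (no move available) are L. From any other position, the mover wins iff some move reaches an L.
n=0: no move → L
n=1: →0(L), so W
n=2: →1(W) only, which is W, so L
n=3: →2(L), so W
n=4: →3(W) only, which is W, so L
n=5: →4(L), so W
n=6: →2(L), so W
n=7: →6(W) only, which is W, so L
n=8: →7(L), so W
From 8, the L positions reachable in one move are: 7.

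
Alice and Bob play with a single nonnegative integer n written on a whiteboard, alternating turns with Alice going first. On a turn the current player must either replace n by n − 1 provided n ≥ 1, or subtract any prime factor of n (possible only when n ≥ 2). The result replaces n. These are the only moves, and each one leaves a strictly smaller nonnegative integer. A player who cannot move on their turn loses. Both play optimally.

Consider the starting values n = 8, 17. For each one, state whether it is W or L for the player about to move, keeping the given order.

Label each position W (a win for the player to move) or L (a loss). A position with no legal move is L; any other position is W exactly when some move reaches an L, and L when every move reaches a W.
n=0: no move → L
n=1: W (go to 0, an L position)
n=2: W (go to 0, an L position)
n=3: W (go to 0, an L position)
n=4: L (options 2(W), 3(W) are all W)
n=5: W (go to 0, an L position)
n=6: W (go to 4, an L position)
n=7: W (go to 0, an L position)
n=8: L (options 6(W), 7(W) are all W)
n=9: W (go to 8, an L position)
n=10: W (go to 8, an L position)
n=11: W (go to 0, an L position)
n=12: L (options 9(W), 10(W), 11(W) are all W)
n=13: W (go to 0, an L position)
n=14: W (go to 12, an L position)
n=15: W (go to 12, an L position)
n=16: L (options 14(W), 15(W) are all W)
n=17: W (go to 0, an L position)

8: L, 17: W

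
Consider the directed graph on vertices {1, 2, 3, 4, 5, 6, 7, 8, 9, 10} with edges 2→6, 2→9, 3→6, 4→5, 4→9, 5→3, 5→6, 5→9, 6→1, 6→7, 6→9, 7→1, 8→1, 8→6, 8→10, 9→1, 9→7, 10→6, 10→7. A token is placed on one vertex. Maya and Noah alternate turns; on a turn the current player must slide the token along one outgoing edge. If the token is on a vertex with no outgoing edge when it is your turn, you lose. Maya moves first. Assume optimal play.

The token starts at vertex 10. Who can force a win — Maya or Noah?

Label each position W (a win for the player to move) or L (a loss). A position with no legal move is L; any other position is W exactly when some move reaches an L, and L when every move reaches a W.
Every edge goes from a vertex to one that appears earlier in the order 1, 7, 9, 6, 2, 10, 3, 8, 5, 4, so processing vertices in that order labels each vertex after all of its successors.
1: no outgoing edge → L
7: reaches L-position 1 → W
9: reaches L-position 1 → W
6: reaches L-position 1 → W
2: only reaches 6(W), 9(W), all W → L
10: only reaches 6(W), 7(W), all W → L
3: only reaches 6(W), which is W → L
8: reaches L-position 10 → W
5: reaches L-position 3 → W
4: only reaches 5(W), 9(W), all W → L
Every move from 10 reaches a W position, so the mover loses.

Noah wins.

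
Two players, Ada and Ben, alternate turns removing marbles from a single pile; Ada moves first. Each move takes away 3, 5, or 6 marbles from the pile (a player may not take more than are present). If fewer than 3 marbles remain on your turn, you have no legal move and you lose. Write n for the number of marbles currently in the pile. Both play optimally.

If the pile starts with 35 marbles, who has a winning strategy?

Work bottom-up. With no move the player to move loses. Otherwise the position is W if at least one move leads to an L position for the opponent, and L if every move leads to a W.
n=0: no move → L
n=1: no move → L
n=2: no move → L
n=3: can move to 0, which is L ⇒ W
n=4: can move to 1, which is L ⇒ W
n=5: can move to 2, which is L ⇒ W
n=6: can move to 1, which is L ⇒ W
n=7: can move to 2, which is L ⇒ W
n=8: can move to 2, which is L ⇒ W
n=9: moves to 6(W), 4(W), 3(W); every one is W ⇒ L
n=10: moves to 7(W), 5(W), 4(W); every one is W ⇒ L
n=11: moves to 8(W), 6(W), 5(W); every one is W ⇒ L
n=12: can move to 9, which is L ⇒ W
n=13: can move to 10, which is L ⇒ W
n=14: can move to 11, which is L ⇒ W
n=15: can move to 10, which is L ⇒ W
n=16: can move to 11, which is L ⇒ W
n=17: can move to 11, which is L ⇒ W
n=18: moves to 15(W), 13(W), 12(W); every one is W ⇒ L
n=19: moves to 16(W), 14(W), 13(W); every one is W ⇒ L
n=20: moves to 17(W), 15(W), 14(W); every one is W ⇒ L
n=21: can move to 18, which is L ⇒ W
n=22: can move to 19, which is L ⇒ W
n=23: can move to 20, which is L ⇒ W
n=24: can move to 19, which is L ⇒ W
n=25: can move to 20, which is L ⇒ W
n=26: can move to 20, which is L ⇒ W
n=27: moves to 24(W), 22(W), 21(W); every one is W ⇒ L
n=28: moves to 25(W), 23(W), 22(W); every one is W ⇒ L
n=29: moves to 26(W), 24(W), 23(W); every one is W ⇒ L
n=30: can move to 27, which is L ⇒ W
n=31: can move to 28, which is L ⇒ W
n=32: can move to 29, which is L ⇒ W
n=33: can move to 28, which is L ⇒ W
n=34: can move to 29, which is L ⇒ W
n=35: can move to 29, which is L ⇒ W
From 35 Ada can remove 6, leaving 29, reaching an L position.

Ada wins.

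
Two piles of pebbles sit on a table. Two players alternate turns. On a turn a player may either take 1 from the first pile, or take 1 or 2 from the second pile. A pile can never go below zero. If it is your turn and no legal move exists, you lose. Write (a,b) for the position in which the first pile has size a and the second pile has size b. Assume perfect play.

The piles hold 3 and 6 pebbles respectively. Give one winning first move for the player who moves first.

Move to (2,6).

Label each position W (a win for the player to move) or L (a loss). A position with no legal move is L; any other position is W exactly when some move reaches an L, and L when every move reaches a W.
No move ever increases a pile, so every position that can arise here has a ≤ 3 and b ≤ 6; it is enough to label the cells with 0 ≤ a ≤ 3 and 0 ≤ b ≤ 6.
Every move lowers a or b (never raises either), so fill the grid row by row in increasing a, and left to right within a row: each cell's successors are then already labelled.
      b=0  b=1  b=2  b=3  b=4  b=5  b=6
a=0:    L    W    W    L    W    W    L
a=1:    W    L    W    W    L    W    W
a=2:    L    W    W    L    W    W    L
a=3:    W    L    W    W    L    W    W
Cells with no legal move (terminal, hence L): (0,0).
The remaining L cells, each justified by listing all of its moves:
(0,3): only reaches (0,2)(W), (0,1)(W), all W → L
(0,6): only reaches (0,5)(W), (0,4)(W), all W → L
(1,1): only reaches (0,1)(W), (1,0)(W), all W → L
(1,4): only reaches (0,4)(W), (1,3)(W), (1,2)(W), all W → L
(2,0): only reaches (1,0)(W), which is W → L
(2,3): only reaches (1,3)(W), (2,2)(W), (2,1)(W), all W → L
(2,6): only reaches (1,6)(W), (2,5)(W), (2,4)(W), all W → L
(3,1): only reaches (2,1)(W), (3,0)(W), all W → L
(3,4): only reaches (2,4)(W), (3,3)(W), (3,2)(W), all W → L
Every other cell has at least one move into one of the L cells above, so it is W.
From (3,6), the L positions reachable in one move are: (2,6), (3,4). Any move reaching one of these is winning.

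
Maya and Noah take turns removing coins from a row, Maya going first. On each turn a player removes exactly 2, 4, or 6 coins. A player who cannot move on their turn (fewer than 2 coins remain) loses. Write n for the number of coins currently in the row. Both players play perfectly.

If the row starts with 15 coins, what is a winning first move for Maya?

Remove 6, leaving 9.

Compute win/loss labels from the base case upward. A position with no move is L. Any other position is W if it can reach an L in one move, else L.
n=0: no move → L
n=1: no move → L
n=2: reaches L-position 0 → W
n=3: reaches L-position 1 → W
n=4: reaches L-position 0 → W
n=5: reaches L-position 1 → W
n=6: reaches L-position 0 → W
n=7: reaches L-position 1 → W
n=8: only reaches 6(W), 4(W), 2(W), all W → L
n=9: only reaches 7(W), 5(W), 3(W), all W → L
n=10: reaches L-position 8 → W
n=11: reaches L-position 9 → W
n=12: reaches L-position 8 → W
n=13: reaches L-position 9 → W
n=14: reaches L-position 8 → W
n=15: reaches L-position 9 → W
From 15, the L positions reachable in one move are: 9.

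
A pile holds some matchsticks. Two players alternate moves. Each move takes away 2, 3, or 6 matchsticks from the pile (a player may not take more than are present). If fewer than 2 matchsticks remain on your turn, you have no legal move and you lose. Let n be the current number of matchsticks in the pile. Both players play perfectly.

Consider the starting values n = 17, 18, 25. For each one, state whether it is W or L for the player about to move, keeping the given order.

17: W, 18: L, 25: W

Classify positions by backward induction: terminal positions (no move available) are L. From any other position, the mover wins iff some move reaches an L.
n=0: no move → L
n=1: no move → L
n=2: can move to 0, which is L ⇒ W
n=3: can move to 1, which is L ⇒ W
n=4: can move to 1, which is L ⇒ W
n=5: moves to 3(W), 2(W); every one is W ⇒ L
n=6: can move to 0, which is L ⇒ W
n=7: can move to 5, which is L ⇒ W
n=8: can move to 5, which is L ⇒ W
n=9: moves to 7(W), 6(W), 3(W); every one is W ⇒ L
n=10: moves to 8(W), 7(W), 4(W); every one is W ⇒ L
n=11: can move to 9, which is L ⇒ W
n=12: can move to 10, which is L ⇒ W
n=13: can move to 10, which is L ⇒ W
n=14: moves to 12(W), 11(W), 8(W); every one is W ⇒ L
n=15: can move to 9, which is L ⇒ W
n=16: can move to 14, which is L ⇒ W
n=17: can move to 14, which is L ⇒ W
n=18: moves to 16(W), 15(W), 12(W); every one is W ⇒ L
n=19: moves to 17(W), 16(W), 13(W); every one is W ⇒ L
n=20: can move to 18, which is L ⇒ W
n=21: can move to 19, which is L ⇒ W
n=22: can move to 19, which is L ⇒ W
n=23: moves to 21(W), 20(W), 17(W); every one is W ⇒ L
n=24: can move to 18, which is L ⇒ W
n=25: can move to 23, which is L ⇒ W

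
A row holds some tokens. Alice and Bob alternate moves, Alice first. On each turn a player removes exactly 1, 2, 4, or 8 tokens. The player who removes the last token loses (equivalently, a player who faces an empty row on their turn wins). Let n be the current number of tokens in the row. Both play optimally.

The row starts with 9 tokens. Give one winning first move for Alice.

Compute win/loss labels from the base case upward. A position with no move is W. Any other position is W if it can reach an L in one move, else L.
n=0: no move; the opponent has just taken the last token and therefore loses → W
n=1: the only move is to 0(W), a W ⇒ L
n=2: can move to 1, which is L ⇒ W
n=3: can move to 1, which is L ⇒ W
n=4: moves to 3(W), 2(W), 0(W); every one is W ⇒ L
n=5: can move to 4, which is L ⇒ W
n=6: can move to 4, which is L ⇒ W
n=7: moves to 6(W), 5(W), 3(W); every one is W ⇒ L
n=8: can move to 7, which is L ⇒ W
n=9: can move to 7, which is L ⇒ W
From 9, the L positions reachable in one move are: 7, 1. Any move reaching one of these is winning.

Remove 2, leaving 7.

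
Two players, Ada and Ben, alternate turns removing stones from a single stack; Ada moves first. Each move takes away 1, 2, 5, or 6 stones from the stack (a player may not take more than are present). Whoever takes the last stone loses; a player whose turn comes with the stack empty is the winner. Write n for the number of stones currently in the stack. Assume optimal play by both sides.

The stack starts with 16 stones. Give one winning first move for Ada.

Remove 1, leaving 15.

Work bottom-up. With no move the player to move wins. Otherwise the position is W if at least one move leads to an L position for the opponent, and L if every move leads to a W.
n=0: no move; the opponent has just taken the last stone and therefore loses → W
n=1: the only move is to 0(W), a W ⇒ L
n=2: can move to 1, which is L ⇒ W
n=3: can move to 1, which is L ⇒ W
n=4: moves to 3(W), 2(W); every one is W ⇒ L
n=5: can move to 4, which is L ⇒ W
n=6: can move to 4, which is L ⇒ W
n=7: can move to 1, which is L ⇒ W
n=8: moves to 7(W), 6(W), 3(W), 2(W); every one is W ⇒ L
n=9: can move to 8, which is L ⇒ W
n=10: can move to 8, which is L ⇒ W
n=11: moves to 10(W), 9(W), 6(W), 5(W); every one is W ⇒ L
n=12: can move to 11, which is L ⇒ W
n=13: can move to 11, which is L ⇒ W
n=14: can move to 8, which is L ⇒ W
n=15: moves to 14(W), 13(W), 10(W), 9(W); every one is W ⇒ L
n=16: can move to 15, which is L ⇒ W
From 16, the L positions reachable in one move are: 15, 11. Any move reaching one of these is winning.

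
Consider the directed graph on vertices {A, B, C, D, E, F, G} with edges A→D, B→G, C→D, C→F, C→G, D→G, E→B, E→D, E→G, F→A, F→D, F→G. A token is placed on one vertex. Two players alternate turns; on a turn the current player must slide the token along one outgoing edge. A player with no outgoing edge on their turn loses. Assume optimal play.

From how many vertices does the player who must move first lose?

Use the standard recursion: the mover loses at a terminal position; elsewhere, the mover wins exactly when some move hands the opponent an L position.
Every edge goes from a vertex to one that appears earlier in the order G, D, A, B, F, E, C, so processing vertices in that order labels each vertex after all of its successors.
G: no outgoing edge → L
D: can move to G, which is L ⇒ W
A: the only move is to D(W), a W ⇒ L
B: can move to G, which is L ⇒ W
F: can move to A, which is L ⇒ W
E: can move to G, which is L ⇒ W
C: can move to G, which is L ⇒ W
The L vertices are A, G; that is 2 in all.

2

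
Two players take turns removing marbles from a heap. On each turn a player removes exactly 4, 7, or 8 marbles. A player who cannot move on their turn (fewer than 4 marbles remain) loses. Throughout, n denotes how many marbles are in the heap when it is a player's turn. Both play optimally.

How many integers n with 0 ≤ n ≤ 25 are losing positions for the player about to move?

Classify positions by backward induction: terminal positions (no move available) are L. From any other position, the mover wins iff some move reaches an L.
n=0: no move → L
n=1: no move → L
n=2: no move → L
n=3: no move → L
n=4: →0(L), so W
n=5: →1(L), so W
n=6: →2(L), so W
n=7: →3(L), so W
n=8: →1(L), so W
n=9: →2(L), so W
n=10: →3(L), so W
n=11: →3(L), so W
n=12: →8(W), 5(W), 4(W) — all W, so L
n=13: →9(W), 6(W), 5(W) — all W, so L
n=14: →10(W), 7(W), 6(W) — all W, so L
n=15: →11(W), 8(W), 7(W) — all W, so L
n=16: →12(L), so W
n=17: →13(L), so W
n=18: →14(L), so W
n=19: →15(L), so W
n=20: →13(L), so W
n=21: →14(L), so W
n=22: →15(L), so W
n=23: →15(L), so W
n=24: →20(W), 17(W), 16(W) — all W, so L
n=25: →21(W), 18(W), 17(W) — all W, so L
L entries with 0 ≤ n ≤ 25: n = 0, 1, 2, 3, 12, 13, 14, 15, 24, 25; that makes 10.

10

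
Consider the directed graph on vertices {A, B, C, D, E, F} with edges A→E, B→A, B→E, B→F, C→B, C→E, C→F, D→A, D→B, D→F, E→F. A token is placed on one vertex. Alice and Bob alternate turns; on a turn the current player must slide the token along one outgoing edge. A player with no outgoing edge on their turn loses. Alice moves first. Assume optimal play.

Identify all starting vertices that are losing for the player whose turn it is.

A, F

Positions with no move are L. A position that does have a move is losing for the player to move precisely when every available move leads to a winning position for the opponent. Fill in the labels:
Every edge goes from a vertex to one that appears earlier in the order F, E, A, B, D, C, so processing vertices in that order labels each vertex after all of its successors.
F: no outgoing edge → L
E: reaches L-position F → W
A: only reaches E(W), which is W → L
B: reaches L-position A → W
D: reaches L-position A → W
C: reaches L-position F → W
The losing starting vertices are exactly the entries labelled L in this table (2 of them).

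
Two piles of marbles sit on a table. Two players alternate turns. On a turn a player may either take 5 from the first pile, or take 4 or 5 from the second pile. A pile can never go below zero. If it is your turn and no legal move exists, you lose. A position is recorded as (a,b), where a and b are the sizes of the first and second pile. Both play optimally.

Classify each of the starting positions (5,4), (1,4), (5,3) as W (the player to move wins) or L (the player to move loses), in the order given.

(5,4): L, (1,4): W, (5,3): W

Compute win/loss labels from the base case upward. A position with no move is L. Any other position is W if it can reach an L in one move, else L.
No move ever increases a pile, so every position that can arise here has a ≤ 5 and b ≤ 4; it is enough to label the cells with 0 ≤ a ≤ 5 and 0 ≤ b ≤ 4.
Every move lowers a or b (never raises either), so fill the grid row by row in increasing a, and left to right within a row: each cell's successors are then already labelled.
      b=0  b=1  b=2  b=3  b=4
a=0:    L    L    L    L    W
a=1:    L    L    L    L    W
a=2:    L    L    L    L    W
a=3:    L    L    L    L    W
a=4:    L    L    L    L    W
a=5:    W    W    W    W    L
Cells with no legal move (terminal, hence L): (0,0), (0,1), (0,2), (0,3), (1,0), (1,1), (1,2), (1,3), (2,0), (2,1), (2,2), (2,3), (3,0), (3,1), (3,2), (3,3), (4,0), (4,1), (4,2), (4,3).
The remaining L cells, each justified by listing all of its moves:
(5,4): →(0,4)(W), (5,0)(W) — all W, so L
Every other cell has at least one move into one of the L cells above, so it is W.
(5,4): one of the L cells justified above, so L
(1,4): the move to (1,0) reaches an L cell, so W
(5,3): the move to (0,3) reaches an L cell, so W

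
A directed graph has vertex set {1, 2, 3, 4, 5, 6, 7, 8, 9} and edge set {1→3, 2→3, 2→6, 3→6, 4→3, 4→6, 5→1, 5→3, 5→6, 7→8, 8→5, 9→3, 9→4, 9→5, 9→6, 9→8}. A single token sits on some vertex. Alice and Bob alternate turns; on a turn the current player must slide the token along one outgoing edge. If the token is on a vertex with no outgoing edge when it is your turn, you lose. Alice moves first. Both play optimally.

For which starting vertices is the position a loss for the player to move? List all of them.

1, 6, 8

Positions with no move are L. A position that does have a move is losing for the player to move precisely when every available move leads to a winning position for the opponent. Fill in the labels:
Every edge goes from a vertex to one that appears earlier in the order 6, 3, 1, 4, 5, 8, 9, 2, 7, so processing vertices in that order labels each vertex after all of its successors.
6: no outgoing edge → L
3: can move to 6, which is L ⇒ W
1: the only move is to 3(W), a W ⇒ L
4: can move to 6, which is L ⇒ W
5: can move to 1, which is L ⇒ W
8: the only move is to 5(W), a W ⇒ L
9: can move to 8, which is L ⇒ W
2: can move to 6, which is L ⇒ W
7: can move to 8, which is L ⇒ W
The losing starting vertices are exactly the entries labelled L in this table (3 of them).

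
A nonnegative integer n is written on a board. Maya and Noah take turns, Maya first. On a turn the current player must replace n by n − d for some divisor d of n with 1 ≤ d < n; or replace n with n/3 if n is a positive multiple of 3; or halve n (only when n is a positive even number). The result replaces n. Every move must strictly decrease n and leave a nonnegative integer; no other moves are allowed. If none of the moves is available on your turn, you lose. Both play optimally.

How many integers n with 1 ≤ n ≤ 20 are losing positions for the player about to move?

9

Label each position W (a win for the player to move) or L (a loss). A position with no legal move is L; any other position is W exactly when some move reaches an L, and L when every move reaches a W.
n=0: no move → L
n=1: no move → L
n=2: can move to 1, which is L ⇒ W
n=3: can move to 1, which is L ⇒ W
n=4: moves to 2(W), 3(W); every one is W ⇒ L
n=5: can move to 4, which is L ⇒ W
n=6: can move to 4, which is L ⇒ W
n=7: the only move is to 6(W), a W ⇒ L
n=8: can move to 4, which is L ⇒ W
n=9: moves to 3(W), 6(W), 8(W); every one is W ⇒ L
n=10: can move to 9, which is L ⇒ W
n=11: the only move is to 10(W), a W ⇒ L
n=12: can move to 4, which is L ⇒ W
n=13: the only move is to 12(W), a W ⇒ L
n=14: can move to 7, which is L ⇒ W
n=15: moves to 5(W), 10(W), 12(W), 14(W); every one is W ⇒ L
n=16: can move to 15, which is L ⇒ W
n=17: the only move is to 16(W), a W ⇒ L
n=18: can move to 9, which is L ⇒ W
n=19: the only move is to 18(W), a W ⇒ L
n=20: can move to 15, which is L ⇒ W
L entries with 1 ≤ n ≤ 20 (n=0 is outside the asked range and is not counted): n = 1, 4, 7, 9, 11, 13, 15, 17, 19; that makes 9.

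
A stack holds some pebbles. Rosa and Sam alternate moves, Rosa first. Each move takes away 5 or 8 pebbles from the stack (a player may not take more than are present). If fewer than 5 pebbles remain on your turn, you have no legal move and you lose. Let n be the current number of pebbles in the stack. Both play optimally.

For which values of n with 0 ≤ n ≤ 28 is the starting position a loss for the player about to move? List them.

0, 1, 2, 3, 4, 13, 14, 15, 16, 17, 26, 27, 28

Label each position W (a win for the player to move) or L (a loss). A position with no legal move is L; any other position is W exactly when some move reaches an L, and L when every move reaches a W.
n=0: no move → L
n=1: no move → L
n=2: no move → L
n=3: no move → L
n=4: no move → L
n=5: reaches L-position 0 → W
n=6: reaches L-position 1 → W
n=7: reaches L-position 2 → W
n=8: reaches L-position 3 → W
n=9: reaches L-position 4 → W
n=10: reaches L-position 2 → W
n=11: reaches L-position 3 → W
n=12: reaches L-position 4 → W
n=13: only reaches 8(W), 5(W), all W → L
n=14: only reaches 9(W), 6(W), all W → L
n=15: only reaches 10(W), 7(W), all W → L
n=16: only reaches 11(W), 8(W), all W → L
n=17: only reaches 12(W), 9(W), all W → L
n=18: reaches L-position 13 → W
n=19: reaches L-position 14 → W
n=20: reaches L-position 15 → W
n=21: reaches L-position 16 → W
n=22: reaches L-position 17 → W
n=23: reaches L-position 15 → W
n=24: reaches L-position 16 → W
n=25: reaches L-position 17 → W
n=26: only reaches 21(W), 18(W), all W → L
n=27: only reaches 22(W), 19(W), all W → L
n=28: only reaches 23(W), 20(W), all W → L
The losing starting values of n are exactly the entries labelled L in this table (13 of them).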